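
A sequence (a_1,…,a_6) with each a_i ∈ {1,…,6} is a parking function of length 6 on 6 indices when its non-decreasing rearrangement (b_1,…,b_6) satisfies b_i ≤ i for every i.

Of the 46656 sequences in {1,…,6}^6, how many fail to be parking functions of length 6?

#PF = (6−6+1)·(6+1)^(6−1) = 1 · 16807 = 16807 (Konheim–Weiss)
E.g. (5,2,6,1,6,6) → sorted (1,2,5,6,6,6): b_3=5>3, not a PF.
So 46656 − 16807 = 29849 fail.

29849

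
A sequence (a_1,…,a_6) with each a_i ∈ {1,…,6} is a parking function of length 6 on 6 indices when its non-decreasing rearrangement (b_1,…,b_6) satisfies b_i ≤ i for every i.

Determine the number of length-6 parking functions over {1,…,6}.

16807

|PF(6,6)| = 1·7^5 = 1·16807 = 16807 (Pollak)
Example (3,3,4,1,4,1) → sorted (1,1,3,3,4,4): b_i ≤ i ∀i, a PF.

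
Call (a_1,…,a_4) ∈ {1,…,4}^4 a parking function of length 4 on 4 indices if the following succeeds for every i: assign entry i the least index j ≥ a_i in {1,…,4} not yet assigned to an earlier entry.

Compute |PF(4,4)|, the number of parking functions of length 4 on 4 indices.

|PF(4,4)| = (4−4+1)·(4+1)^(4−1) = 1·125 = 125 (Pollak)
E.g. (2,1,3,4) → sorted (1,2,3,4): b_i ≤ i ∀i, a PF.

125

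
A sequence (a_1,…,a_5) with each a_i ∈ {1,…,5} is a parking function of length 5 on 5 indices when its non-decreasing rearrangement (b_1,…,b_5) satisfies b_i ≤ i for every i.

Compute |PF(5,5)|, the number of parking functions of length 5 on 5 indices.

1296

#PF = 1·6^4 = 1·1296 = 1296 [KW]
One tuple (3,2,2,1,3) → sorted (1,2,2,3,3): b_i ≤ i ∀i, a PF.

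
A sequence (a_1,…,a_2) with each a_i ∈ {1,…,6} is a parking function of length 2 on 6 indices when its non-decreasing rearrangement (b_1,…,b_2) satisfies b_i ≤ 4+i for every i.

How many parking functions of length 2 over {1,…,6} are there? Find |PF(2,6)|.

35

Count = (7−2)·7^(2−1) = 5×7 = 35 (Pollak)
Check (5,3) → sorted (3,5): b_i ≤ 4+i ∀i, a PF.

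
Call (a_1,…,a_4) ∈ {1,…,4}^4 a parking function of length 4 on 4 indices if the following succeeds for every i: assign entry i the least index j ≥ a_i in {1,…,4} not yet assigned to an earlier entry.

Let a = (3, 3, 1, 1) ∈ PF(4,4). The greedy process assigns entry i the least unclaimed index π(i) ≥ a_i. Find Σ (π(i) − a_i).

2

Σπ(i) = 1+…+4 = 10; Σa = 3+3+1+1 = 8; disp = 10−8 = 2.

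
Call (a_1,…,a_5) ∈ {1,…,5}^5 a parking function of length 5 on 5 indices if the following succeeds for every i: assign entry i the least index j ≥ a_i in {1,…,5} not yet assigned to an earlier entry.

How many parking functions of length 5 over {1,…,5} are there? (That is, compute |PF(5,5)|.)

|PF(5,5)| = (5+1−5)·(5+1)^{5−1} = 1·1296 = 1296 (Pollak)
One tuple (2,2,3,1,3) → sorted (1,2,2,3,3): b_i ≤ i ∀i, a PF.

1296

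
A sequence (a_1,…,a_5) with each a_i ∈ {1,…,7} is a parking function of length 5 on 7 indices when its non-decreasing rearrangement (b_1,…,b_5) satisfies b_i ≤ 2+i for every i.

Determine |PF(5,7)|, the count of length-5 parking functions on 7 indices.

#PF = 3·8^4 = 3×4096 = 12288 [KW]
One tuple (6,4,5,2,2) → sorted (2,2,4,5,6): b_i ≤ 2+i ∀i, a PF.

12288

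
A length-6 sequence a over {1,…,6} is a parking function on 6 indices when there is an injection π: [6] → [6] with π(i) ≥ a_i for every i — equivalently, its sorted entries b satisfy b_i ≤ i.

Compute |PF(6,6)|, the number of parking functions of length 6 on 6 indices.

16807

|PF| = (6+1−6)·(6+1)^{6−1} = 1×16807 = 16807 [KW]
Example (2,1,4,1,4,5) → sorted (1,1,2,4,4,5): b_i ≤ i ∀i, a PF.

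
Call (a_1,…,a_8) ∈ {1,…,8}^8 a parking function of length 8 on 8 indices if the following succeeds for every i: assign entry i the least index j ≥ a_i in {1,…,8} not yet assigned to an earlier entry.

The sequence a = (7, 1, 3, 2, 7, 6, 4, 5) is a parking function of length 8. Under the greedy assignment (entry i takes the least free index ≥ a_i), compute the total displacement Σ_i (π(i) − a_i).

1

Σπ(i) = 1+…+8 = 36; Σa = 7+1+3+2+7+6+4+5 = 35; disp = 36−35 = 1.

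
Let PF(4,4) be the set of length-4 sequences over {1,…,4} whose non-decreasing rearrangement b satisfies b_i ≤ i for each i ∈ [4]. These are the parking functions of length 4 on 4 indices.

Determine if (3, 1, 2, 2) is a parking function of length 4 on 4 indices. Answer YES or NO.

Sorted: b = (1, 2, 2, 3).
  b_1=1 ≤ 1
  b_2=2 ≤ 2
  b_3=2 ≤ 3
  b_4=3 ≤ 4
All bounds hold ⇒ YES

YES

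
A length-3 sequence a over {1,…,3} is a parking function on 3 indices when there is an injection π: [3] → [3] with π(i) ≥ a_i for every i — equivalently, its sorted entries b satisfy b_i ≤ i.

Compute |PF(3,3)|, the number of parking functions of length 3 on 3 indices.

16

|PF(3,3)| = (3−3+1)·(3+1)^(3−1) = 1×16 = 16
E.g. (1,1,2) → sorted (1,1,2): b_i ≤ i ∀i, a PF.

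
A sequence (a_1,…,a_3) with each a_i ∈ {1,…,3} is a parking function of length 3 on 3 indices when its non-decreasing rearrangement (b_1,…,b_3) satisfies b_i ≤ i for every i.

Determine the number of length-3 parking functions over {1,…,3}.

16

Count = 1·4^2 = 1×16 = 16 (Pollak)
One tuple (1,1,1) → sorted (1,1,1): b_i ≤ i ∀i, a PF.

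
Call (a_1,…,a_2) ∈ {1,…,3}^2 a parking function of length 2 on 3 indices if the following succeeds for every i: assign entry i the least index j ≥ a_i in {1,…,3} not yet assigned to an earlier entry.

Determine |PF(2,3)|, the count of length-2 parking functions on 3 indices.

8

|PF| = (3−2+1)·(3+1)^(2−1) = 2·4 = 8
One tuple (3,2) → sorted (2,3): b_i ≤ 1+i ∀i, a PF.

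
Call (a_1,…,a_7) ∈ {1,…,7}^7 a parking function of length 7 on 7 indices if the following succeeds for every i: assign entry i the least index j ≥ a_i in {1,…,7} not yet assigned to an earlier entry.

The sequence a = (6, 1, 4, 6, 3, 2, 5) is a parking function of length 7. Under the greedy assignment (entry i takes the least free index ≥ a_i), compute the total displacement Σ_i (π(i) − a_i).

Σπ = 28 ({1..7} each once); Σa = 6+1+4+6+3+2+5 = 27; disp = 28−27 = 1.

1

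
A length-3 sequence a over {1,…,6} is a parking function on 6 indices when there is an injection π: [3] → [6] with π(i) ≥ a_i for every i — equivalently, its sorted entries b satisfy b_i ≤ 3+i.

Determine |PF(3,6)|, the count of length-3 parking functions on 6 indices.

196

|PF(3,6)| = (6+1−3)·(6+1)^{3−1} = 4 · 49 = 196 (Pollak)
Example (1,3,3) → sorted (1,3,3): b_i ≤ 3+i ∀i, a PF.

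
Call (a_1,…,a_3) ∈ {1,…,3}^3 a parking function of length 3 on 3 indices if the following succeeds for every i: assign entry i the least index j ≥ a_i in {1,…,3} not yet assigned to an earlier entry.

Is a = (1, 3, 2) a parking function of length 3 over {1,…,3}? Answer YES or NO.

YES

Sorted: b = (1, 2, 3).
  b_1=1 ≤ 1
  b_2=2 ≤ 2
  b_3=3 ≤ 3
All bounds hold ⇒ YES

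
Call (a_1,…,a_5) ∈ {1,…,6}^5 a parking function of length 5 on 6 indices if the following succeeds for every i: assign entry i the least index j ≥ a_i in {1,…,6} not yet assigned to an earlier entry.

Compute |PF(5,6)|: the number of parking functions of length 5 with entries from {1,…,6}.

Count = 2·7^4 = 2×2401 = 4802 [KW]
Check (3,1,5,4,6) → sorted (1,3,4,5,6): b_i ≤ 1+i ∀i, a PF.

4802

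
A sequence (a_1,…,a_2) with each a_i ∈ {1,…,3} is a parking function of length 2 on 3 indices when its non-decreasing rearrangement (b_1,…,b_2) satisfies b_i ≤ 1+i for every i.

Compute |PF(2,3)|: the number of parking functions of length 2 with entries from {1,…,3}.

8

Count = (3−2+1)·(3+1)^(2−1) = 2×4 = 8
Check (1,2) → sorted (1,2): b_i ≤ 1+i ∀i, a PF.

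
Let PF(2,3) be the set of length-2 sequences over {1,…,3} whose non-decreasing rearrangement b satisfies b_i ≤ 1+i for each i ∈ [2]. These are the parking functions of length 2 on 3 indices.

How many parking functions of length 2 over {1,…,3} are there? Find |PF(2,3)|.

|PF(2,3)| = (3+1−2)·(3+1)^{2−1} = 2·4 = 8
One tuple (1,3) → sorted (1,3): b_i ≤ 1+i ∀i, a PF.

8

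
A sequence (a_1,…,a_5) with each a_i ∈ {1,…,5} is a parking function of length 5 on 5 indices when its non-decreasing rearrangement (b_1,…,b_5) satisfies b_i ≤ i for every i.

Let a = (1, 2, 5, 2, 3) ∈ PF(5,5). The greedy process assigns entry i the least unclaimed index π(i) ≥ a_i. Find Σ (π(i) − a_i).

2

Σπ = 5·6/2 = 15 (π permutes [5]); Σa = 1+2+5+2+3 = 13; disp = 15−13 = 2.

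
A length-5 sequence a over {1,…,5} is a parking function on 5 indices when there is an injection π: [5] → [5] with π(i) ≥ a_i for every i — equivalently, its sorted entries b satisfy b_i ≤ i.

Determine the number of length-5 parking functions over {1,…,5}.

Count = 1·6^4 = 1·1296 = 1296 (Pollak)
One tuple (4,3,1,2,4) → sorted (1,2,3,4,4): b_i ≤ i ∀i, a PF.

1296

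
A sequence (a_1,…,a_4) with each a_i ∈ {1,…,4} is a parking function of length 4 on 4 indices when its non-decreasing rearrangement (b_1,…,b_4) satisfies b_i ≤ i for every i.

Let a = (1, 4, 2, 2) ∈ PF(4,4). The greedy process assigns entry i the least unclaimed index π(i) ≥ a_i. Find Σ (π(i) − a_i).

Σπ = 4·5/2 = 10 (π permutes [4]); Σa = 1+4+2+2 = 9; disp = 10−9 = 1.

1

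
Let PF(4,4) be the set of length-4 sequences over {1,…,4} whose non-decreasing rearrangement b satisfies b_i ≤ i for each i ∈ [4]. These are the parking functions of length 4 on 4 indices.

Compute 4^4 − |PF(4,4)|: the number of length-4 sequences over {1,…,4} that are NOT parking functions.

Count = (4−4+1)·(4+1)^(4−1) = 1×125 = 125 (Konheim–Weiss)
Check (4,2,4,1) → sorted (1,2,4,4): b_3=4>3, not a PF.
So 256 − 125 = 131 fail.

131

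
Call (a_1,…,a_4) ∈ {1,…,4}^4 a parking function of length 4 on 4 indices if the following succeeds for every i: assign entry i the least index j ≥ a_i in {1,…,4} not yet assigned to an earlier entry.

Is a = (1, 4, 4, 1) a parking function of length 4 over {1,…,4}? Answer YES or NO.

NO

Sorted: b = (1, 1, 4, 4).
  b_1=1 ≤ 1
  b_2=1 ≤ 2
  b_3=4 > 3
  fails at i=3 ⇒ NO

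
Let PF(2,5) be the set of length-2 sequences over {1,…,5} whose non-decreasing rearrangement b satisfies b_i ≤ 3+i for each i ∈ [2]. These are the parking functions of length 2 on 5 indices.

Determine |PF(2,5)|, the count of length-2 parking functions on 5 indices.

24

#PF = (6−2)·6^(2−1) = 4·6 = 24 (Konheim–Weiss)
One tuple (1,1) → sorted (1,1): b_i ≤ 3+i ∀i, a PF.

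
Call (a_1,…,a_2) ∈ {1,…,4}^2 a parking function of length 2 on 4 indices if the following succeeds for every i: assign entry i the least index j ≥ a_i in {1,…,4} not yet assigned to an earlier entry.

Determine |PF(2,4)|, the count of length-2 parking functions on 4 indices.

|PF| = (5−2)·5^(2−1) = 3×5 = 15 (Pollak)
One tuple (1,2) → sorted (1,2): b_i ≤ 2+i ∀i, a PF.

15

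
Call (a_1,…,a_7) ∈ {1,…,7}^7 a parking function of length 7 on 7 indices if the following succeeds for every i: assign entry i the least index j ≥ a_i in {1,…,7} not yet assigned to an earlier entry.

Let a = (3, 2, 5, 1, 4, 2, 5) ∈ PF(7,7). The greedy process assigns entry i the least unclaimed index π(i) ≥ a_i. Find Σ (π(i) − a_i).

6

Σπ(i) = 1+…+7 = 28; Σa = 3+2+5+1+4+2+5 = 22; disp = 28−22 = 6.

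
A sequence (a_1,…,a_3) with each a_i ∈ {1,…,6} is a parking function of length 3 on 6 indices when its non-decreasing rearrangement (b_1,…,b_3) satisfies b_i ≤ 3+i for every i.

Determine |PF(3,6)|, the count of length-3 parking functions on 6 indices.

|PF(3,6)| = (6−3+1)·(6+1)^(3−1) = 4·49 = 196 [KW]
Check (2,5,5) → sorted (2,5,5): b_i ≤ 3+i ∀i, a PF.

196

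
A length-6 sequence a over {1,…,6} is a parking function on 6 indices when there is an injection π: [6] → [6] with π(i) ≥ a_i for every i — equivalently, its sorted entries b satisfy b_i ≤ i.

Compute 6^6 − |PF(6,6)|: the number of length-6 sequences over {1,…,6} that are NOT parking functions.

29849

Count = (7−6)·7^(6−1) = 1·16807 = 16807 [KW]
One tuple (1,4,6,4,3,6) → sorted (1,3,4,4,6,6): b_2=3>2, not a PF.
So 46656 − 16807 = 29849 fail.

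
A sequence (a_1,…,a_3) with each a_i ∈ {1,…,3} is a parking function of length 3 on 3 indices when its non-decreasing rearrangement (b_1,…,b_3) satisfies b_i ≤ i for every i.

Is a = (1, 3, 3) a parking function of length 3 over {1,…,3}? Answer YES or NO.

Sorted: b = (1, 3, 3).
  b_1=1 ≤ 1
  b_2=3 > 2
  fails at i=2 ⇒ NO

NO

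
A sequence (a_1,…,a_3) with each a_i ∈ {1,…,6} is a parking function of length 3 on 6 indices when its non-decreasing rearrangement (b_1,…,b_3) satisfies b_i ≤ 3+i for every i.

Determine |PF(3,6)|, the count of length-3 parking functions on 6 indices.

|PF(3,6)| = (7−3)·7^(3−1) = 4 · 49 = 196 [KW]
Example (4,1,6) → sorted (1,4,6): b_i ≤ 3+i ∀i, a PF.

196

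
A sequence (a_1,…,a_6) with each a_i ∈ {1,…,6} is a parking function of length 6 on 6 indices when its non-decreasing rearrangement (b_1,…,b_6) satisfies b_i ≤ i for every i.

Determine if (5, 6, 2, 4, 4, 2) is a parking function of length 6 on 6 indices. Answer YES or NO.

Order a: b = (2, 2, 4, 4, 5, 6).
  b_1=2 > 1
  fails at i=1 ⇒ NO

NO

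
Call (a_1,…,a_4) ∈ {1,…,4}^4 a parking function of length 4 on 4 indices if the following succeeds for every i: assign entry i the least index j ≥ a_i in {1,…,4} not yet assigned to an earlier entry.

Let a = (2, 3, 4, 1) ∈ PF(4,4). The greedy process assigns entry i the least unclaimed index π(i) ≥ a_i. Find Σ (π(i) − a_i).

Σπ = 10 ({1..4} each once); Σa = 2+3+4+1 = 10; disp = 10−10 = 0.

0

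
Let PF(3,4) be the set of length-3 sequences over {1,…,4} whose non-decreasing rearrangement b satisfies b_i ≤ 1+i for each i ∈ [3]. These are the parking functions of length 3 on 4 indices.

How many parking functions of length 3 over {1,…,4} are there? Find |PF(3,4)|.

Count = (4−3+1)·(4+1)^(3−1) = 2·25 = 50 [KW]
One tuple (2,1,2) → sorted (1,2,2): b_i ≤ 1+i ∀i, a PF.

50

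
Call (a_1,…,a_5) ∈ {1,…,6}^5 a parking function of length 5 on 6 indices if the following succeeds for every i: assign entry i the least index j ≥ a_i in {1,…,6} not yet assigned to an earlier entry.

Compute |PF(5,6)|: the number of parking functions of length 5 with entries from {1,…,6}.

#PF = (6+1−5)·(6+1)^{5−1} = 2×2401 = 4802 (Konheim–Weiss)
One tuple (4,1,4,3,3) → sorted (1,3,3,4,4): b_i ≤ 1+i ∀i, a PF.

4802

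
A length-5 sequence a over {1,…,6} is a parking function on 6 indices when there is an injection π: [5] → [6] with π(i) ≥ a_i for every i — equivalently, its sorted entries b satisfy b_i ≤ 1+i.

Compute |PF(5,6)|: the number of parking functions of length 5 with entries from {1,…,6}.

#PF = 2·7^4 = 2·2401 = 4802 (Konheim–Weiss)
Example (2,4,4,6,2) → sorted (2,2,4,4,6): b_i ≤ 1+i ∀i, a PF.

4802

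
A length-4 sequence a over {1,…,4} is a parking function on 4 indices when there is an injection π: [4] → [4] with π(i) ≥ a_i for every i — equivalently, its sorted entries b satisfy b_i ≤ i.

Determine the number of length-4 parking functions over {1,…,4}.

125

|PF| = 1·5^3 = 1 · 125 = 125
Example (3,1,2,2) → sorted (1,2,2,3): b_i ≤ i ∀i, a PF.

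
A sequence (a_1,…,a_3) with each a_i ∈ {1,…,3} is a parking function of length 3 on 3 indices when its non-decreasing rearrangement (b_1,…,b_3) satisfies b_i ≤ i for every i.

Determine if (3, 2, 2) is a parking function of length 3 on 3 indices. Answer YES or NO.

Rearranged: b = (2, 2, 3).
  b_1=2 > 1
  fails at i=1 ⇒ NO

NO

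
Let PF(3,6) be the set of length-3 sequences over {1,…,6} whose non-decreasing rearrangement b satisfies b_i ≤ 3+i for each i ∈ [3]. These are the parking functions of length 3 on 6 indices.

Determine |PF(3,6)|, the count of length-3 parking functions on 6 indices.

196

Count = (7−3)·7^(3−1) = 4×49 = 196
Check (6,4,3) → sorted (3,4,6): b_i ≤ 3+i ∀i, a PF.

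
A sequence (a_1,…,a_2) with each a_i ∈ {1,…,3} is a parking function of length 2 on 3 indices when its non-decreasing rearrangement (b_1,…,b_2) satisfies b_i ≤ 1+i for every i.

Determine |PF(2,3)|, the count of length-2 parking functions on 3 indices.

Count = 2·4^1 = 2 · 4 = 8 (Pollak)
One tuple (3,2) → sorted (2,3): b_i ≤ 1+i ∀i, a PF.

8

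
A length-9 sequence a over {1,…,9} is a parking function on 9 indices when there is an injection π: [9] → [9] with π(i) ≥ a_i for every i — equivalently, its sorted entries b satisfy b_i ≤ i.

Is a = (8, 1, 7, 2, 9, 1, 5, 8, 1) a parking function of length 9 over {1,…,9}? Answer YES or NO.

NO

Order a: b = (1, 1, 1, 2, 5, 7, 8, 8, 9).
  b_1=1 ≤ 1
  b_2=1 ≤ 2
  b_3=1 ≤ 3
  b_4=2 ≤ 4
  b_5=5 ≤ 5
  b_6=7 > 6
  fails at i=6 ⇒ NO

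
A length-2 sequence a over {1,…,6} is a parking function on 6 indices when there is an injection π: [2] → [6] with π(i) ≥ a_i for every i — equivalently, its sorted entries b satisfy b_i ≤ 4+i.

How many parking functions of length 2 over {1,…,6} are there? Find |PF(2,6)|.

#PF = (7−2)·7^(2−1) = 5×7 = 35
Example (3,6) → sorted (3,6): b_i ≤ 4+i ∀i, a PF.

35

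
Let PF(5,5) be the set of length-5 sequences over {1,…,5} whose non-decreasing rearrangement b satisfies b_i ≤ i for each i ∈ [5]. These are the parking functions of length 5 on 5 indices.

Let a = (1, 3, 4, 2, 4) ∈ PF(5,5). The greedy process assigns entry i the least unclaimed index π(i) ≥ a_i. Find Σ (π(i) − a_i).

Σπ = 5·6/2 = 15 (π permutes [5]); Σa = 1+3+4+2+4 = 14; disp = 15−14 = 1.

1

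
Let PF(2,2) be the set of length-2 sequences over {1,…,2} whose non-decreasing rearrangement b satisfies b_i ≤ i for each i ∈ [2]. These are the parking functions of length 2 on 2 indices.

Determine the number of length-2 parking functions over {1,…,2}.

#PF = (2+1−2)·(2+1)^{2−1} = 1·3 = 3 [KW]
Check (1,2) → sorted (1,2): b_i ≤ i ∀i, a PF.

3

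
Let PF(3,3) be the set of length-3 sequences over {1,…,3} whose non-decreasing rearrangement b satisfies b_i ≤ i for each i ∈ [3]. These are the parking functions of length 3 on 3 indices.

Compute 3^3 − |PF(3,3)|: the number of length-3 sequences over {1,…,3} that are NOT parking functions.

11

|PF| = 1·4^2 = 1·16 = 16 (Pollak)
Check (3,3,2) → sorted (2,3,3): b_1=2>1, not a PF.
3^3 − 16 = 27 − 16 = 11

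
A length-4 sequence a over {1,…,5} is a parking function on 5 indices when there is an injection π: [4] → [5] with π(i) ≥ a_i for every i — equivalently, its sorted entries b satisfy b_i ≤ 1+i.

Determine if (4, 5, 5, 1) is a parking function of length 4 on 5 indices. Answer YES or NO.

NO

Rearranged: b = (1, 4, 5, 5).
  b_1=1 ≤ 2
  b_2=4 > 3
  fails at i=2 ⇒ NO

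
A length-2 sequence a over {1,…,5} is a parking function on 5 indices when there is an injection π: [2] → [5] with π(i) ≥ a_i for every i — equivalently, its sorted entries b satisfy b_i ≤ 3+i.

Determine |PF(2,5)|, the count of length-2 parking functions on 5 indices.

24

Count = (5+1−2)·(5+1)^{2−1} = 4×6 = 24
Check (3,1) → sorted (1,3): b_i ≤ 3+i ∀i, a PF.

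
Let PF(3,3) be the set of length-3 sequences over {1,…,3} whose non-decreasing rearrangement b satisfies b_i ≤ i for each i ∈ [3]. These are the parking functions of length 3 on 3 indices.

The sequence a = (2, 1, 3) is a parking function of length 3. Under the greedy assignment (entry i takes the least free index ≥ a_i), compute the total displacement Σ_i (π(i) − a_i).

0

Σπ(i) = 1+…+3 = 6; Σa = 2+1+3 = 6; disp = 6−6 = 0.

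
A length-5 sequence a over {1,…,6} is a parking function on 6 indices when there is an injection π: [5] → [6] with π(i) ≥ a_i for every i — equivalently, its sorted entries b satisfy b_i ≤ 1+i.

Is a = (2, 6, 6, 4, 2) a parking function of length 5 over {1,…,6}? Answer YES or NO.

NO

Sorted: b = (2, 2, 4, 6, 6).
  b_1=2 ≤ 2
  b_2=2 ≤ 3
  b_3=4 ≤ 4
  b_4=6 > 5
  fails at i=4 ⇒ NO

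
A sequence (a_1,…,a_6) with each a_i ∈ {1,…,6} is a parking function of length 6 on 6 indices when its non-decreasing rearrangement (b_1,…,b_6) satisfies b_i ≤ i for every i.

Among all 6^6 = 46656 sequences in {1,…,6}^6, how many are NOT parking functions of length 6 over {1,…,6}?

29849

|PF| = (7−6)·7^(6−1) = 1·16807 = 16807 [KW]
One tuple (4,2,4,3,6,6) → sorted (2,3,4,4,6,6): b_1=2>1, not a PF.
So 46656 − 16807 = 29849 fail.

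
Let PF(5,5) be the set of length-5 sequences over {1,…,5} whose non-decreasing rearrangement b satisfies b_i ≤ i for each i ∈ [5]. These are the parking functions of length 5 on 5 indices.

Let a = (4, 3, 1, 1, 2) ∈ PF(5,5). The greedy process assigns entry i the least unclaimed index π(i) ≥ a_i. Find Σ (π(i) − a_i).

Σπ = 15 ({1..5} each once); Σa = 4+3+1+1+2 = 11; disp = 15−11 = 4.

4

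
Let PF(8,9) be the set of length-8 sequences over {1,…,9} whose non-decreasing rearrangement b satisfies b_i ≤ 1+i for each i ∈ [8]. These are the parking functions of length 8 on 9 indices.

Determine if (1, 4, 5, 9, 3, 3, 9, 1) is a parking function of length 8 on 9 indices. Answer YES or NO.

Order a: b = (1, 1, 3, 3, 4, 5, 9, 9).
  b_1=1 ≤ 2
  b_2=1 ≤ 3
  b_3=3 ≤ 4
  b_4=3 ≤ 5
  b_5=4 ≤ 6
  b_6=5 ≤ 7
  b_7=9 > 8
  fails at i=7 ⇒ NO

NO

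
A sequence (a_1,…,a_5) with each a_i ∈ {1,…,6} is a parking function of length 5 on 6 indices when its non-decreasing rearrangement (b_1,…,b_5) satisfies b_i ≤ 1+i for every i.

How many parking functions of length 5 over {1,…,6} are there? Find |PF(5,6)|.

Count = (6+1−5)·(6+1)^{5−1} = 2 · 2401 = 4802 [KW]
Example (2,2,5,2,4) → sorted (2,2,2,4,5): b_i ≤ 1+i ∀i, a PF.

4802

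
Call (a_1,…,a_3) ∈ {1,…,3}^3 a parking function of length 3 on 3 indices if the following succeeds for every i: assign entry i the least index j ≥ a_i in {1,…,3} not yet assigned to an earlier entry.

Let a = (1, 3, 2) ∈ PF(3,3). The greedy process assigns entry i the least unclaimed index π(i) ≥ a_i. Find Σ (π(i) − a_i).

0

Σπ = 6 ({1..3} each once); Σa = 1+3+2 = 6; disp = 6−6 = 0.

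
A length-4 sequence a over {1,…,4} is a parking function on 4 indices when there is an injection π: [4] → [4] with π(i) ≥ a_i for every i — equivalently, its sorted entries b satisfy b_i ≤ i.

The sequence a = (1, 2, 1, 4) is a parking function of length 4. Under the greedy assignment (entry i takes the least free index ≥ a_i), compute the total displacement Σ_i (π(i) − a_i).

2

Σπ(i) = 1+…+4 = 10; Σa = 1+2+1+4 = 8; disp = 10−8 = 2.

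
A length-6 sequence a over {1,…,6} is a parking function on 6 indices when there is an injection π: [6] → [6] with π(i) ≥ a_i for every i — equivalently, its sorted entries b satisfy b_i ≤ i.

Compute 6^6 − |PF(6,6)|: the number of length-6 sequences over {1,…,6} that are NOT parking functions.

|PF(6,6)| = (6+1−6)·(6+1)^{6−1} = 1×16807 = 16807 [KW]
E.g. (6,2,4,5,6,5) → sorted (2,4,5,5,6,6): b_1=2>1, not a PF.
So 46656 − 16807 = 29849 fail.

29849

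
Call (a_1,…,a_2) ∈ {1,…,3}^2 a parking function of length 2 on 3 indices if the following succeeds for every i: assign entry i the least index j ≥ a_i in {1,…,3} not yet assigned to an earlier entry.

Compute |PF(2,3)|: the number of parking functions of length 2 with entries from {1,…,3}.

|PF| = (4−2)·4^(2−1) = 2 · 4 = 8 (Konheim–Weiss)
Check (3,1) → sorted (1,3): b_i ≤ 1+i ∀i, a PF.

8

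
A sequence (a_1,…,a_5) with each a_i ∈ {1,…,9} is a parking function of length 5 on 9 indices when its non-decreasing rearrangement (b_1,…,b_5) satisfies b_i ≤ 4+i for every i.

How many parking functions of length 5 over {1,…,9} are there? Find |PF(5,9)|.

|PF(5,9)| = (9+1−5)·(9+1)^{5−1} = 5×10000 = 50000 (Konheim–Weiss)
E.g. (5,4,7,2,3) → sorted (2,3,4,5,7): b_i ≤ 4+i ∀i, a PF.

50000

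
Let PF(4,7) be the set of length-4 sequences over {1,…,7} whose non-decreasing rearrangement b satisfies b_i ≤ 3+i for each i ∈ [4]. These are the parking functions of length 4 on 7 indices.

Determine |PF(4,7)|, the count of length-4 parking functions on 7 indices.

2048

|PF| = 4·8^3 = 4·512 = 2048 (Pollak)
Example (1,1,1,2) → sorted (1,1,1,2): b_i ≤ 3+i ∀i, a PF.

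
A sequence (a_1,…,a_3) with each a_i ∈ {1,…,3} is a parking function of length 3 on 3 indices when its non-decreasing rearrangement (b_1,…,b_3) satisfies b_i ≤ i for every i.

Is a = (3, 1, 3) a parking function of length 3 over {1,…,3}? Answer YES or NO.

NO

Rearranged: b = (1, 3, 3).
  b_1=1 ≤ 1
  b_2=3 > 2
  fails at i=2 ⇒ NO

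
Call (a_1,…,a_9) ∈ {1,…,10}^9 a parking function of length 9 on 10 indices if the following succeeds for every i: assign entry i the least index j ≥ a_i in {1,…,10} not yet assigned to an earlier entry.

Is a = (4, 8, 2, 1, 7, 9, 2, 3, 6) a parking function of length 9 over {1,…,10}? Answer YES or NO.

YES

Order a: b = (1, 2, 2, 3, 4, 6, 7, 8, 9).
  b_1=1 ≤ 2
  b_2=2 ≤ 3
  b_3=2 ≤ 4
  b_4=3 ≤ 5
  b_5=4 ≤ 6
  b_6=6 ≤ 7
  b_7=7 ≤ 8
  b_8=8 ≤ 9
  b_9=9 ≤ 10
All bounds hold ⇒ YES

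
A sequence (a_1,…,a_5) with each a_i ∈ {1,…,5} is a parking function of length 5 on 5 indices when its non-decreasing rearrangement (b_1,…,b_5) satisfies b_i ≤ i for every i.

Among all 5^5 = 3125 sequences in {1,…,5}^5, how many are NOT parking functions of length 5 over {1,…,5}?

1829

Count = 1·6^4 = 1 · 1296 = 1296 (Konheim–Weiss)
E.g. (5,4,3,4,5) → sorted (3,4,4,5,5): b_1=3>1, not a PF.
5^5 − 1296 = 3125 − 1296 = 1829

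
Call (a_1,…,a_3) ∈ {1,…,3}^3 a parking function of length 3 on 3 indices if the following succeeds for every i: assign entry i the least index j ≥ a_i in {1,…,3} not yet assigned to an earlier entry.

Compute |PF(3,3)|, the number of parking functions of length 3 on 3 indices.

16

|PF(3,3)| = (3−3+1)·(3+1)^(3−1) = 1×16 = 16 [KW]
One tuple (1,2,1) → sorted (1,1,2): b_i ≤ i ∀i, a PF.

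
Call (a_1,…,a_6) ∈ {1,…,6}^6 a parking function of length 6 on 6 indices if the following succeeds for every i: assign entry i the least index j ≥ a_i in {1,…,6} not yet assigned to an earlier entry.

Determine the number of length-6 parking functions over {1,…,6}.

16807

Count = 1·7^5 = 1 · 16807 = 16807 (Pollak)
Check (2,2,4,2,6,1) → sorted (1,2,2,2,4,6): b_i ≤ i ∀i, a PF.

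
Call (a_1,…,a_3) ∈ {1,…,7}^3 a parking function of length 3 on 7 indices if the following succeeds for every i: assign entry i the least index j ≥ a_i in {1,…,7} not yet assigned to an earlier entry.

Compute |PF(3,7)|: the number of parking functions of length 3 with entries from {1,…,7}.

320

#PF = (7−3+1)·(7+1)^(3−1) = 5·64 = 320 (Konheim–Weiss)
Check (7,3,1) → sorted (1,3,7): b_i ≤ 4+i ∀i, a PF.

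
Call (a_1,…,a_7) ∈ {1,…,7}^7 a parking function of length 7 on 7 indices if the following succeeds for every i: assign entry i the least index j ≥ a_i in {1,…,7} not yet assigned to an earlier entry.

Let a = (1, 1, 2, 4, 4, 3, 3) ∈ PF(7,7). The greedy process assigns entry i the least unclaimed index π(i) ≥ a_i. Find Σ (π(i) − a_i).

Σπ = 7·8/2 = 28 (π permutes [7]); Σa = 1+1+2+4+4+3+3 = 18; disp = 28−18 = 10.

10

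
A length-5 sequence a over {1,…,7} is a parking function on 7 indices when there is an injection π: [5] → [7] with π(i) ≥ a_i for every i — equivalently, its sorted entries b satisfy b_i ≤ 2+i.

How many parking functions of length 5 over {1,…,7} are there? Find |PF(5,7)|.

#PF = (7−5+1)·(7+1)^(5−1) = 3 · 4096 = 12288 [KW]
Example (4,2,2,2,2) → sorted (2,2,2,2,4): b_i ≤ 2+i ∀i, a PF.

12288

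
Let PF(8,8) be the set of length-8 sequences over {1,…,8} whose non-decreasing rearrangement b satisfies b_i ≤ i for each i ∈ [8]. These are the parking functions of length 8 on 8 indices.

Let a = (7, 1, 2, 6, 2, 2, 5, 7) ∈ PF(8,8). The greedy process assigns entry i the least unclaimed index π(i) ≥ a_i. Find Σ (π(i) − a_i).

Σπ(i) = 1+…+8 = 36; Σa = 7+1+2+6+2+2+5+7 = 32; disp = 36−32 = 4.

4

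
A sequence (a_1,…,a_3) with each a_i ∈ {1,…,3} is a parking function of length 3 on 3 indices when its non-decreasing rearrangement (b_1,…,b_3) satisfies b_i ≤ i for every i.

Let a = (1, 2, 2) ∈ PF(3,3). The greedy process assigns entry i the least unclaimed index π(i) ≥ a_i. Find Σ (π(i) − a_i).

Σπ(i) = 1+…+3 = 6; Σa = 1+2+2 = 5; disp = 6−5 = 1.

1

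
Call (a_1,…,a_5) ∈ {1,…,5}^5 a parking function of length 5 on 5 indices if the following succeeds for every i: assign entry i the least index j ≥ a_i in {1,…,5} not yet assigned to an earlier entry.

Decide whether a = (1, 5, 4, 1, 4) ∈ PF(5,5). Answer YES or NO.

NO

Rearranged: b = (1, 1, 4, 4, 5).
  b_1=1 ≤ 1
  b_2=1 ≤ 2
  b_3=4 > 3
  fails at i=3 ⇒ NO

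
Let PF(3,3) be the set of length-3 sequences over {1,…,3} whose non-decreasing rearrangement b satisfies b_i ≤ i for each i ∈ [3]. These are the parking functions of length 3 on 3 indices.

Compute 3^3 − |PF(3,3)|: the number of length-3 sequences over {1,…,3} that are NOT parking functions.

11

#PF = (3−3+1)·(3+1)^(3−1) = 1 · 16 = 16 (Konheim–Weiss)
Example (3,3,3) → sorted (3,3,3): b_1=3>1, not a PF.
3^3 − 16 = 27 − 16 = 11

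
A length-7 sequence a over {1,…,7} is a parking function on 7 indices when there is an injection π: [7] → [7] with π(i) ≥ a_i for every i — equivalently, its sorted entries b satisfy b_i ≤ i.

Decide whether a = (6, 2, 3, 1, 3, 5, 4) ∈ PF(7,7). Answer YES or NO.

Order a: b = (1, 2, 3, 3, 4, 5, 6).
  b_1=1 ≤ 1
  b_2=2 ≤ 2
  b_3=3 ≤ 3
  b_4=3 ≤ 4
  b_5=4 ≤ 5
  b_6=5 ≤ 6
  b_7=6 ≤ 7
All bounds hold ⇒ YES

YES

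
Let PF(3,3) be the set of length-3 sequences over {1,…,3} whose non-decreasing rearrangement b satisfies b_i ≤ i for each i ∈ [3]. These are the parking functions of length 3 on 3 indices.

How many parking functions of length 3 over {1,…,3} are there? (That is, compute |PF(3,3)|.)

16

|PF(3,3)| = (3+1−3)·(3+1)^{3−1} = 1·16 = 16 (Pollak)
Example (3,1,1) → sorted (1,1,3): b_i ≤ i ∀i, a PF.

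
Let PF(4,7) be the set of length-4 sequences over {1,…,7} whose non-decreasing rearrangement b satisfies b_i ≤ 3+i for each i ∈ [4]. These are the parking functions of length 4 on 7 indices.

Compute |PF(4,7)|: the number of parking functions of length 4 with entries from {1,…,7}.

|PF(4,7)| = (7−4+1)·(7+1)^(4−1) = 4×512 = 2048
Example (3,6,3,5) → sorted (3,3,5,6): b_i ≤ 3+i ∀i, a PF.

2048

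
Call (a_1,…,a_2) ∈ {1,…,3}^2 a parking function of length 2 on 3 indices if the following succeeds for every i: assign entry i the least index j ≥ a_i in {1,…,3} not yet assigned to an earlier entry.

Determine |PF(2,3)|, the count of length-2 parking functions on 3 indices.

8

#PF = (3−2+1)·(3+1)^(2−1) = 2 · 4 = 8
One tuple (1,3) → sorted (1,3): b_i ≤ 1+i ∀i, a PF.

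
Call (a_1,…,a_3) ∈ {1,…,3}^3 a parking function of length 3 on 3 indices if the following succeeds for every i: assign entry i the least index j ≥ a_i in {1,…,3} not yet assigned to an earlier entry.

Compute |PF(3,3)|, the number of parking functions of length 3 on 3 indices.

16

Count = (3+1−3)·(3+1)^{3−1} = 1×16 = 16 [KW]
Check (2,3,1) → sorted (1,2,3): b_i ≤ i ∀i, a PF.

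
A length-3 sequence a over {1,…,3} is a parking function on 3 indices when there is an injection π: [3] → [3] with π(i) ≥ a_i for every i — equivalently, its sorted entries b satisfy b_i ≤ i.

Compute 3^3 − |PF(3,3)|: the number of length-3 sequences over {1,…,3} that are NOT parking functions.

11

#PF = 1·4^2 = 1×16 = 16 [KW]
One tuple (3,3,2) → sorted (2,3,3): b_1=2>1, not a PF.
So 27 − 16 = 11 fail.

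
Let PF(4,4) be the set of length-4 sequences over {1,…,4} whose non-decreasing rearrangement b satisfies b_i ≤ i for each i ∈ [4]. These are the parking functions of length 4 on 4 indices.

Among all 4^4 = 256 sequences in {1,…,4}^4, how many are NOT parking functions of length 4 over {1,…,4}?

#PF = (4+1−4)·(4+1)^{4−1} = 1·125 = 125 (Pollak)
Check (2,4,2,2) → sorted (2,2,2,4): b_1=2>1, not a PF.
So 256 − 125 = 131 fail.

131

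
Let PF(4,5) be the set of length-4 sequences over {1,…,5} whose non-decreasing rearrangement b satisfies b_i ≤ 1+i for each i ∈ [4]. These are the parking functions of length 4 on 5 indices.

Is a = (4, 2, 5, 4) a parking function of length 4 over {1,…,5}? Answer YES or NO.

NO

Sorted: b = (2, 4, 4, 5).
  b_1=2 ≤ 2
  b_2=4 > 3
  fails at i=2 ⇒ NO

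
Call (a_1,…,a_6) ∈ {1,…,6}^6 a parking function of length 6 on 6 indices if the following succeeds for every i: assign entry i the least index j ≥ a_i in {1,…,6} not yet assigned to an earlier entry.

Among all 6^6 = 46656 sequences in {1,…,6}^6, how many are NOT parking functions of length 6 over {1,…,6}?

29849

|PF(6,6)| = (6−6+1)·(6+1)^(6−1) = 1 · 16807 = 16807 (Konheim–Weiss)
E.g. (2,5,3,6,6,6) → sorted (2,3,5,6,6,6): b_1=2>1, not a PF.
So 46656 − 16807 = 29849 fail.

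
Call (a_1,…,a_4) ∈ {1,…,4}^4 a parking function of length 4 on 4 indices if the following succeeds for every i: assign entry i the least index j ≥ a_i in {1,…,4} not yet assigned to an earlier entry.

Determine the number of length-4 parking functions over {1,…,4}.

Count = (4+1−4)·(4+1)^{4−1} = 1·125 = 125 (Pollak)
Check (1,1,2,3) → sorted (1,1,2,3): b_i ≤ i ∀i, a PF.

125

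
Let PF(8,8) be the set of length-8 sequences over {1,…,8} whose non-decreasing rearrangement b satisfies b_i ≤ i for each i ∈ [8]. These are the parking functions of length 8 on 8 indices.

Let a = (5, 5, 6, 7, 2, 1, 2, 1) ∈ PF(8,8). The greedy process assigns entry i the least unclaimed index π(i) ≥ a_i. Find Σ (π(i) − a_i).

7

Σπ(i) = 1+…+8 = 36; Σa = 5+5+6+7+2+1+2+1 = 29; disp = 36−29 = 7.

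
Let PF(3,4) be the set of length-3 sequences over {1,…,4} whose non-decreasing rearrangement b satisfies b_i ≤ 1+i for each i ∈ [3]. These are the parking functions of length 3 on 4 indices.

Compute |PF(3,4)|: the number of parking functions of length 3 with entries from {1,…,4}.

50

|PF| = (5−3)·5^(3−1) = 2·25 = 50 (Pollak)
Check (2,3,4) → sorted (2,3,4): b_i ≤ 1+i ∀i, a PF.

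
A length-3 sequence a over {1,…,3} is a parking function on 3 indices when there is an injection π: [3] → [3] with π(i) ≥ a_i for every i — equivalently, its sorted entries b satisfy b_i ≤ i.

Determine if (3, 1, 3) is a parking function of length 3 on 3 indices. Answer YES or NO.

NO

Sorted: b = (1, 3, 3).
  b_1=1 ≤ 1
  b_2=3 > 2
  fails at i=2 ⇒ NO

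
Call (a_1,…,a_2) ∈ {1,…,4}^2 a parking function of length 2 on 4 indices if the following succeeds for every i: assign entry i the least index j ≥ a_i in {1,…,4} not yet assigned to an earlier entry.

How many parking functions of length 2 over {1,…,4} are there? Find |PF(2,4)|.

|PF| = (5−2)·5^(2−1) = 3·5 = 15 (Pollak)
E.g. (3,3) → sorted (3,3): b_i ≤ 2+i ∀i, a PF.

15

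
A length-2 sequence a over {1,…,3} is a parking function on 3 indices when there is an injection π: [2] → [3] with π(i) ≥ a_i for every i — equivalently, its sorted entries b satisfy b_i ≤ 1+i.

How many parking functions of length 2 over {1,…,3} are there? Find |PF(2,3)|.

8

Count = 2·4^1 = 2 · 4 = 8
Example (1,2) → sorted (1,2): b_i ≤ 1+i ∀i, a PF.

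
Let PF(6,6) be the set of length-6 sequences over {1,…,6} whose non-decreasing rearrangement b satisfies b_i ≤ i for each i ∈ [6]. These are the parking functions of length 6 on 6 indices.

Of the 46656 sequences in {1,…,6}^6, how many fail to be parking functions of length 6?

29849

#PF = (6−6+1)·(6+1)^(6−1) = 1×16807 = 16807 [KW]
Check (5,5,5,6,4,2) → sorted (2,4,5,5,5,6): b_1=2>1, not a PF.
So 46656 − 16807 = 29849 fail.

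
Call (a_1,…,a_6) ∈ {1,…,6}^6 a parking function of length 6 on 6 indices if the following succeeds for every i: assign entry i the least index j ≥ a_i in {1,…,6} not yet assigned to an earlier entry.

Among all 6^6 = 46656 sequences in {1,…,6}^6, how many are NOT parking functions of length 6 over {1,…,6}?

|PF(6,6)| = (6−6+1)·(6+1)^(6−1) = 1×16807 = 16807 (Pollak)
Check (6,4,5,6,5,5) → sorted (4,5,5,5,6,6): b_1=4>1, not a PF.
So 46656 − 16807 = 29849 fail.

29849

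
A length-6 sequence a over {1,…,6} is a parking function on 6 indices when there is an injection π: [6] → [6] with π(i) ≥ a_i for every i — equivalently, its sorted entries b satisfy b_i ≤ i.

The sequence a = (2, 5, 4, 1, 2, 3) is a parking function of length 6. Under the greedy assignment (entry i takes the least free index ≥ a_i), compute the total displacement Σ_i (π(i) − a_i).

4

Σπ = 21 ({1..6} each once); Σa = 2+5+4+1+2+3 = 17; disp = 21−17 = 4.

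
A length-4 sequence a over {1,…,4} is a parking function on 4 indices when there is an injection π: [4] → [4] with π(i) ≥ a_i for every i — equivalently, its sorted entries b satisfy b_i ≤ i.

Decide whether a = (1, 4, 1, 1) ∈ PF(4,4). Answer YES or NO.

Sorted: b = (1, 1, 1, 4).
  b_1=1 ≤ 1
  b_2=1 ≤ 2
  b_3=1 ≤ 3
  b_4=4 ≤ 4
All bounds hold ⇒ YES

YES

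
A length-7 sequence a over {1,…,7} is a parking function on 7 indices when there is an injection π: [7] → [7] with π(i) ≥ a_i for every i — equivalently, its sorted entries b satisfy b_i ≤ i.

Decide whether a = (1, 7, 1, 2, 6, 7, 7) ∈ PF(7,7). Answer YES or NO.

Order a: b = (1, 1, 2, 6, 7, 7, 7).
  b_1=1 ≤ 1
  b_2=1 ≤ 2
  b_3=2 ≤ 3
  b_4=6 > 4
  fails at i=4 ⇒ NO

NO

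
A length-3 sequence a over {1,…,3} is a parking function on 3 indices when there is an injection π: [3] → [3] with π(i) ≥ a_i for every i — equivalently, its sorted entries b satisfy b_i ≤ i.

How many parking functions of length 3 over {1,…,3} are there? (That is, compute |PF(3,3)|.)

|PF| = (3−3+1)·(3+1)^(3−1) = 1 · 16 = 16 (Konheim–Weiss)
E.g. (2,2,1) → sorted (1,2,2): b_i ≤ i ∀i, a PF.

16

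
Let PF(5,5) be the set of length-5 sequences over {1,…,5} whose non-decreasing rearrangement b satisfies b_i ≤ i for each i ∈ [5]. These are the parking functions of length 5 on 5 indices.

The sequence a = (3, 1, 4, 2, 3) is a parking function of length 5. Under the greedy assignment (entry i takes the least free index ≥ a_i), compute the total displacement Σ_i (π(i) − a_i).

2

Σπ = 5·6/2 = 15 (π permutes [5]); Σa = 3+1+4+2+3 = 13; disp = 15−13 = 2.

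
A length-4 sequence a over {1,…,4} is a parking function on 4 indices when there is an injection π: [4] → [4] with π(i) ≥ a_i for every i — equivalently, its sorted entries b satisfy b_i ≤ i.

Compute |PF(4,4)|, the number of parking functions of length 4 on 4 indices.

Count = (5−4)·5^(4−1) = 1×125 = 125 (Konheim–Weiss)
Example (1,2,2,4) → sorted (1,2,2,4): b_i ≤ i ∀i, a PF.

125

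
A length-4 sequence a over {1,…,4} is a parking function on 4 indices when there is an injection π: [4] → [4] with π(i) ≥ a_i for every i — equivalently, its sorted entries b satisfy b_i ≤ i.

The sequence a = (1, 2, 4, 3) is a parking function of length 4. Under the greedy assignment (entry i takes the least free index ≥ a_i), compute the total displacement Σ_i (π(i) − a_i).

0

Σπ(i) = 1+…+4 = 10; Σa = 1+2+4+3 = 10; disp = 10−10 = 0.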